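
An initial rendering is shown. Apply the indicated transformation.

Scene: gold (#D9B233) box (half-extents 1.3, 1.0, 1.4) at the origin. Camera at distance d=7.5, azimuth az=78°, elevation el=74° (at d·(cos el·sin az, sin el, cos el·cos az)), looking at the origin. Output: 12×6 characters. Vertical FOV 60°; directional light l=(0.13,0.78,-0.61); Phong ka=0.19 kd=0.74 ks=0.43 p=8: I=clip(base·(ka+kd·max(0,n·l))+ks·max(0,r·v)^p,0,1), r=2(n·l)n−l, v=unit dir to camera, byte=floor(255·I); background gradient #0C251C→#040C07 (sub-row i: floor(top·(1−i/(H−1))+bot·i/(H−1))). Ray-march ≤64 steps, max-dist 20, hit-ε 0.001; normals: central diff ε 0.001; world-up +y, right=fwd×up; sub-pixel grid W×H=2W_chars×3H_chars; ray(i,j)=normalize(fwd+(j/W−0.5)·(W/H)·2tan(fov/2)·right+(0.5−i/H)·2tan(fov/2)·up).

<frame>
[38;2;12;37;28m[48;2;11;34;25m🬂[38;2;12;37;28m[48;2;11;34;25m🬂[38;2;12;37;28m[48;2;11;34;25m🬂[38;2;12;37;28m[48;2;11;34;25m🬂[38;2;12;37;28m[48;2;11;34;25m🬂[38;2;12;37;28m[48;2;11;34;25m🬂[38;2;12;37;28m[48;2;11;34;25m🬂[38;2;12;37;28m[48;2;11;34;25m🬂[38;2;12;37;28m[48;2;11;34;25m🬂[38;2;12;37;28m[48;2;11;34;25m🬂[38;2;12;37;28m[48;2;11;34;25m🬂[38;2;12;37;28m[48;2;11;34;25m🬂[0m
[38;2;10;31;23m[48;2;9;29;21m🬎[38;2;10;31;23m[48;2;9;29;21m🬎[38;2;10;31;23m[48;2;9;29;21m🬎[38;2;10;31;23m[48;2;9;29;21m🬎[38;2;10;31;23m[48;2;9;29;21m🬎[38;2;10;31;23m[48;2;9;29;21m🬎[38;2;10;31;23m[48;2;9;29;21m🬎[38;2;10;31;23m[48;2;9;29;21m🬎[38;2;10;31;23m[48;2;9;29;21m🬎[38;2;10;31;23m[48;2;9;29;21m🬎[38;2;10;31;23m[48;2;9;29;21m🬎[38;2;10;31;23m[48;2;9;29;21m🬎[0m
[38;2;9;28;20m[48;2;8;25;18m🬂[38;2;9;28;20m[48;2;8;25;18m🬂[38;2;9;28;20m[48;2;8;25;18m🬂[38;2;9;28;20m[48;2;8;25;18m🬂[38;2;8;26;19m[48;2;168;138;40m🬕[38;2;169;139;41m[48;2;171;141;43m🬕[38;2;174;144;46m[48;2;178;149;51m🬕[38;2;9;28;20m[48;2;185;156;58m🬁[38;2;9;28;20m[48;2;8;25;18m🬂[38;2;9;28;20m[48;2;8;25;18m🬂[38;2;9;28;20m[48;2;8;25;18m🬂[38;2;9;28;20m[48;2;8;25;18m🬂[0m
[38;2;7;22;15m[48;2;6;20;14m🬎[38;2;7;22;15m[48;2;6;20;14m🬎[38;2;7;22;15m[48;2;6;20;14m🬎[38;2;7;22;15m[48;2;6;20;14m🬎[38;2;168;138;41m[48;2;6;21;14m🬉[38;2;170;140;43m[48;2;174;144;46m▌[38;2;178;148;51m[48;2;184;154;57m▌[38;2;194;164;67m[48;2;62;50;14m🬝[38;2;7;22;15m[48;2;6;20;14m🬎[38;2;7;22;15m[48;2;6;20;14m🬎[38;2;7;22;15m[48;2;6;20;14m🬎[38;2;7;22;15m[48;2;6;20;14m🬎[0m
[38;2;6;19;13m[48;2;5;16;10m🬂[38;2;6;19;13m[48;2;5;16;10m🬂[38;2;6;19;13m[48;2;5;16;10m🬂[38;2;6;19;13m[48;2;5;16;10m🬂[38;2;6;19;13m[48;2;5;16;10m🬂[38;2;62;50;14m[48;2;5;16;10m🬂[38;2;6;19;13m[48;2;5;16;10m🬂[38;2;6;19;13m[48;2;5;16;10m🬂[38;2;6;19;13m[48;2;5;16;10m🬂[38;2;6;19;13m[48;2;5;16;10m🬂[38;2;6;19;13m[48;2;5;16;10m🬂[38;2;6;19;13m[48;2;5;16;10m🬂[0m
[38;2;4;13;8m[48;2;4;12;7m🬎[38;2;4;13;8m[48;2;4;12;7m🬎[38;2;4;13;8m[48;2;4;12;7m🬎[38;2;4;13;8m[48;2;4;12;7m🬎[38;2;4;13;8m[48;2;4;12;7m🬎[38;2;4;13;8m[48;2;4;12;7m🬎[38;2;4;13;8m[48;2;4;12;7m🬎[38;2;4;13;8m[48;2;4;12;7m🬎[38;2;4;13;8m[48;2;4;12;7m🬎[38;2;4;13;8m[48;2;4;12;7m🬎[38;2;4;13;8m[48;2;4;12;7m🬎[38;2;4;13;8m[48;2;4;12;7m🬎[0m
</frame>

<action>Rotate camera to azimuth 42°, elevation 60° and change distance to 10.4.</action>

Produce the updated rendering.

<frame>
[38;2;12;37;28m[48;2;11;34;25m🬂[38;2;12;37;28m[48;2;11;34;25m🬂[38;2;12;37;28m[48;2;11;34;25m🬂[38;2;12;37;28m[48;2;11;34;25m🬂[38;2;12;37;28m[48;2;11;34;25m🬂[38;2;12;37;28m[48;2;11;34;25m🬂[38;2;12;37;28m[48;2;11;34;25m🬂[38;2;12;37;28m[48;2;11;34;25m🬂[38;2;12;37;28m[48;2;11;34;25m🬂[38;2;12;37;28m[48;2;11;34;25m🬂[38;2;12;37;28m[48;2;11;34;25m🬂[38;2;12;37;28m[48;2;11;34;25m🬂[0m
[38;2;10;31;23m[48;2;9;29;21m🬎[38;2;10;31;23m[48;2;9;29;21m🬎[38;2;10;31;23m[48;2;9;29;21m🬎[38;2;10;31;23m[48;2;9;29;21m🬎[38;2;10;31;23m[48;2;9;29;21m🬎[38;2;10;31;23m[48;2;9;29;21m🬎[38;2;10;31;23m[48;2;9;29;21m🬎[38;2;10;31;23m[48;2;9;29;21m🬎[38;2;10;31;23m[48;2;9;29;21m🬎[38;2;10;31;23m[48;2;9;29;21m🬎[38;2;10;31;23m[48;2;9;29;21m🬎[38;2;10;31;23m[48;2;9;29;21m🬎[0m
[38;2;9;28;20m[48;2;8;25;18m🬂[38;2;9;28;20m[48;2;8;25;18m🬂[38;2;9;28;20m[48;2;8;25;18m🬂[38;2;9;28;20m[48;2;8;25;18m🬂[38;2;9;28;20m[48;2;8;25;18m🬂[38;2;8;27;19m[48;2;185;155;58m🬆[38;2;9;28;20m[48;2;198;168;70m🬁[38;2;8;27;19m[48;2;222;193;95m🬎[38;2;9;28;20m[48;2;8;25;18m🬂[38;2;9;28;20m[48;2;8;25;18m🬂[38;2;9;28;20m[48;2;8;25;18m🬂[38;2;9;28;20m[48;2;8;25;18m🬂[0m
[38;2;7;22;15m[48;2;6;20;14m🬎[38;2;7;22;15m[48;2;6;20;14m🬎[38;2;7;22;15m[48;2;6;20;14m🬎[38;2;7;22;15m[48;2;6;20;14m🬎[38;2;7;22;15m[48;2;6;20;14m🬎[38;2;187;157;60m[48;2;29;28;10m🬊[38;2;203;173;75m[48;2;62;50;14m🬝[38;2;220;190;93m[48;2;17;27;14m🬀[38;2;7;22;15m[48;2;6;20;14m🬎[38;2;7;22;15m[48;2;6;20;14m🬎[38;2;7;22;15m[48;2;6;20;14m🬎[38;2;7;22;15m[48;2;6;20;14m🬎[0m
[38;2;6;19;13m[48;2;5;16;10m🬂[38;2;6;19;13m[48;2;5;16;10m🬂[38;2;6;19;13m[48;2;5;16;10m🬂[38;2;6;19;13m[48;2;5;16;10m🬂[38;2;6;19;13m[48;2;5;16;10m🬂[38;2;6;19;13m[48;2;5;16;10m🬂[38;2;41;33;9m[48;2;5;17;11m🬀[38;2;6;19;13m[48;2;5;16;10m🬂[38;2;6;19;13m[48;2;5;16;10m🬂[38;2;6;19;13m[48;2;5;16;10m🬂[38;2;6;19;13m[48;2;5;16;10m🬂[38;2;6;19;13m[48;2;5;16;10m🬂[0m
[38;2;4;13;8m[48;2;4;12;7m🬎[38;2;4;13;8m[48;2;4;12;7m🬎[38;2;4;13;8m[48;2;4;12;7m🬎[38;2;4;13;8m[48;2;4;12;7m🬎[38;2;4;13;8m[48;2;4;12;7m🬎[38;2;4;13;8m[48;2;4;12;7m🬎[38;2;4;13;8m[48;2;4;12;7m🬎[38;2;4;13;8m[48;2;4;12;7m🬎[38;2;4;13;8m[48;2;4;12;7m🬎[38;2;4;13;8m[48;2;4;12;7m🬎[38;2;4;13;8m[48;2;4;12;7m🬎[38;2;4;13;8m[48;2;4;12;7m🬎[0m
</frame>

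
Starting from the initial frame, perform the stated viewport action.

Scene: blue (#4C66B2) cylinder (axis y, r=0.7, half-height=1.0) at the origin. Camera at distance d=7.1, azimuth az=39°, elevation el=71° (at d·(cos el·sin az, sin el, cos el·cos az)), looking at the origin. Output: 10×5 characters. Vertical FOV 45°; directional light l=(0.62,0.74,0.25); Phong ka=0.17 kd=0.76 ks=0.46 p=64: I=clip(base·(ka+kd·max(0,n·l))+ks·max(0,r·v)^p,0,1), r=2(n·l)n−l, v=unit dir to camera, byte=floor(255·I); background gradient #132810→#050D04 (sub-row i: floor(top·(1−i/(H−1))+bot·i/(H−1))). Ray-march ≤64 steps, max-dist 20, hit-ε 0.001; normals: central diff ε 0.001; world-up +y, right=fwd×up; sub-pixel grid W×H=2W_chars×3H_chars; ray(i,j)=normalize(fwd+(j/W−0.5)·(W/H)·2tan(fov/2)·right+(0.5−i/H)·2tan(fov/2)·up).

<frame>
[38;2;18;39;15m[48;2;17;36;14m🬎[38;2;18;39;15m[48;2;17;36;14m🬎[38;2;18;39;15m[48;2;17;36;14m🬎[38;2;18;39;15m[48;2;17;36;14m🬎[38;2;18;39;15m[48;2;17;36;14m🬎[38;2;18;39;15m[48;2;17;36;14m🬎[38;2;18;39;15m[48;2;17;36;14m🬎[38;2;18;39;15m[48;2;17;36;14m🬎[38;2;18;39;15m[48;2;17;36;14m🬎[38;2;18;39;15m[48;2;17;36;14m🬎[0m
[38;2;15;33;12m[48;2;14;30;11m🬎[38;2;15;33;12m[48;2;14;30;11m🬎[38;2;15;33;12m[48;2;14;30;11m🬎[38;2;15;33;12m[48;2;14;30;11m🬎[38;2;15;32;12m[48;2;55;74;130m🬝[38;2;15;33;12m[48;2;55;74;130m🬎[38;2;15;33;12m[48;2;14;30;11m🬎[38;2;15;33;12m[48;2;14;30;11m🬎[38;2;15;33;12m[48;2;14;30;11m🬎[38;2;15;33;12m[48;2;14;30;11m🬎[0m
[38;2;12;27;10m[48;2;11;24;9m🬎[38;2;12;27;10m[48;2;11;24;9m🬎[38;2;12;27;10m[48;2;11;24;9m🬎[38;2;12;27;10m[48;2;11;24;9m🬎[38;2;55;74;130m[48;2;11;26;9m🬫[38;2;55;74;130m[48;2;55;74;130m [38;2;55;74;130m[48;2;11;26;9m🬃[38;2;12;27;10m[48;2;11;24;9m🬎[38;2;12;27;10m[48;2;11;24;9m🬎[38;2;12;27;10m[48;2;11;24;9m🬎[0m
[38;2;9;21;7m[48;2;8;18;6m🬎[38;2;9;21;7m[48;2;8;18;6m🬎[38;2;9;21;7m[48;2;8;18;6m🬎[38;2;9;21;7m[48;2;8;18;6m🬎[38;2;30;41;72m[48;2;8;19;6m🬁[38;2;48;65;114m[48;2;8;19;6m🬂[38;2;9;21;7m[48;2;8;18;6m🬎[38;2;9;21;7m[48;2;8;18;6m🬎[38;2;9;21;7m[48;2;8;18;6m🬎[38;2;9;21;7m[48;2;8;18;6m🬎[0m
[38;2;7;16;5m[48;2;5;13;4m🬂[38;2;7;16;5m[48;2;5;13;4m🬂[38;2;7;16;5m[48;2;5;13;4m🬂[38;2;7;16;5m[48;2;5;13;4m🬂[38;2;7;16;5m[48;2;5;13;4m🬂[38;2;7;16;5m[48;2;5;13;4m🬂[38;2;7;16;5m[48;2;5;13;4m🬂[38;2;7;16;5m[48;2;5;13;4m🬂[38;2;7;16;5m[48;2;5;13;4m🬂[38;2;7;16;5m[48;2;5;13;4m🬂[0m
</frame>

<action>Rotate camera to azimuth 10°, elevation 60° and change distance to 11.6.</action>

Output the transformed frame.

<frame>
[38;2;18;39;15m[48;2;17;36;14m🬎[38;2;18;39;15m[48;2;17;36;14m🬎[38;2;18;39;15m[48;2;17;36;14m🬎[38;2;18;39;15m[48;2;17;36;14m🬎[38;2;18;39;15m[48;2;17;36;14m🬎[38;2;18;39;15m[48;2;17;36;14m🬎[38;2;18;39;15m[48;2;17;36;14m🬎[38;2;18;39;15m[48;2;17;36;14m🬎[38;2;18;39;15m[48;2;17;36;14m🬎[38;2;18;39;15m[48;2;17;36;14m🬎[0m
[38;2;15;33;12m[48;2;14;30;11m🬎[38;2;15;33;12m[48;2;14;30;11m🬎[38;2;15;33;12m[48;2;14;30;11m🬎[38;2;15;33;12m[48;2;14;30;11m🬎[38;2;15;33;12m[48;2;14;30;11m🬎[38;2;15;33;12m[48;2;14;30;11m🬎[38;2;15;33;12m[48;2;14;30;11m🬎[38;2;15;33;12m[48;2;14;30;11m🬎[38;2;15;33;12m[48;2;14;30;11m🬎[38;2;15;33;12m[48;2;14;30;11m🬎[0m
[38;2;12;27;10m[48;2;11;24;9m🬎[38;2;12;27;10m[48;2;11;24;9m🬎[38;2;12;27;10m[48;2;11;24;9m🬎[38;2;12;27;10m[48;2;11;24;9m🬎[38;2;55;74;130m[48;2;11;24;13m🬇[38;2;49;66;117m[48;2;12;28;10m🬺[38;2;12;27;10m[48;2;11;24;9m🬎[38;2;12;27;10m[48;2;11;24;9m🬎[38;2;12;27;10m[48;2;11;24;9m🬎[38;2;12;27;10m[48;2;11;24;9m🬎[0m
[38;2;9;21;7m[48;2;8;18;6m🬎[38;2;9;21;7m[48;2;8;18;6m🬎[38;2;9;21;7m[48;2;8;18;6m🬎[38;2;9;21;7m[48;2;8;18;6m🬎[38;2;9;21;7m[48;2;8;18;6m🬎[38;2;33;44;78m[48;2;8;19;6m🬀[38;2;9;21;7m[48;2;8;18;6m🬎[38;2;9;21;7m[48;2;8;18;6m🬎[38;2;9;21;7m[48;2;8;18;6m🬎[38;2;9;21;7m[48;2;8;18;6m🬎[0m
[38;2;7;16;5m[48;2;5;13;4m🬂[38;2;7;16;5m[48;2;5;13;4m🬂[38;2;7;16;5m[48;2;5;13;4m🬂[38;2;7;16;5m[48;2;5;13;4m🬂[38;2;7;16;5m[48;2;5;13;4m🬂[38;2;7;16;5m[48;2;5;13;4m🬂[38;2;7;16;5m[48;2;5;13;4m🬂[38;2;7;16;5m[48;2;5;13;4m🬂[38;2;7;16;5m[48;2;5;13;4m🬂[38;2;7;16;5m[48;2;5;13;4m🬂[0m
</frame>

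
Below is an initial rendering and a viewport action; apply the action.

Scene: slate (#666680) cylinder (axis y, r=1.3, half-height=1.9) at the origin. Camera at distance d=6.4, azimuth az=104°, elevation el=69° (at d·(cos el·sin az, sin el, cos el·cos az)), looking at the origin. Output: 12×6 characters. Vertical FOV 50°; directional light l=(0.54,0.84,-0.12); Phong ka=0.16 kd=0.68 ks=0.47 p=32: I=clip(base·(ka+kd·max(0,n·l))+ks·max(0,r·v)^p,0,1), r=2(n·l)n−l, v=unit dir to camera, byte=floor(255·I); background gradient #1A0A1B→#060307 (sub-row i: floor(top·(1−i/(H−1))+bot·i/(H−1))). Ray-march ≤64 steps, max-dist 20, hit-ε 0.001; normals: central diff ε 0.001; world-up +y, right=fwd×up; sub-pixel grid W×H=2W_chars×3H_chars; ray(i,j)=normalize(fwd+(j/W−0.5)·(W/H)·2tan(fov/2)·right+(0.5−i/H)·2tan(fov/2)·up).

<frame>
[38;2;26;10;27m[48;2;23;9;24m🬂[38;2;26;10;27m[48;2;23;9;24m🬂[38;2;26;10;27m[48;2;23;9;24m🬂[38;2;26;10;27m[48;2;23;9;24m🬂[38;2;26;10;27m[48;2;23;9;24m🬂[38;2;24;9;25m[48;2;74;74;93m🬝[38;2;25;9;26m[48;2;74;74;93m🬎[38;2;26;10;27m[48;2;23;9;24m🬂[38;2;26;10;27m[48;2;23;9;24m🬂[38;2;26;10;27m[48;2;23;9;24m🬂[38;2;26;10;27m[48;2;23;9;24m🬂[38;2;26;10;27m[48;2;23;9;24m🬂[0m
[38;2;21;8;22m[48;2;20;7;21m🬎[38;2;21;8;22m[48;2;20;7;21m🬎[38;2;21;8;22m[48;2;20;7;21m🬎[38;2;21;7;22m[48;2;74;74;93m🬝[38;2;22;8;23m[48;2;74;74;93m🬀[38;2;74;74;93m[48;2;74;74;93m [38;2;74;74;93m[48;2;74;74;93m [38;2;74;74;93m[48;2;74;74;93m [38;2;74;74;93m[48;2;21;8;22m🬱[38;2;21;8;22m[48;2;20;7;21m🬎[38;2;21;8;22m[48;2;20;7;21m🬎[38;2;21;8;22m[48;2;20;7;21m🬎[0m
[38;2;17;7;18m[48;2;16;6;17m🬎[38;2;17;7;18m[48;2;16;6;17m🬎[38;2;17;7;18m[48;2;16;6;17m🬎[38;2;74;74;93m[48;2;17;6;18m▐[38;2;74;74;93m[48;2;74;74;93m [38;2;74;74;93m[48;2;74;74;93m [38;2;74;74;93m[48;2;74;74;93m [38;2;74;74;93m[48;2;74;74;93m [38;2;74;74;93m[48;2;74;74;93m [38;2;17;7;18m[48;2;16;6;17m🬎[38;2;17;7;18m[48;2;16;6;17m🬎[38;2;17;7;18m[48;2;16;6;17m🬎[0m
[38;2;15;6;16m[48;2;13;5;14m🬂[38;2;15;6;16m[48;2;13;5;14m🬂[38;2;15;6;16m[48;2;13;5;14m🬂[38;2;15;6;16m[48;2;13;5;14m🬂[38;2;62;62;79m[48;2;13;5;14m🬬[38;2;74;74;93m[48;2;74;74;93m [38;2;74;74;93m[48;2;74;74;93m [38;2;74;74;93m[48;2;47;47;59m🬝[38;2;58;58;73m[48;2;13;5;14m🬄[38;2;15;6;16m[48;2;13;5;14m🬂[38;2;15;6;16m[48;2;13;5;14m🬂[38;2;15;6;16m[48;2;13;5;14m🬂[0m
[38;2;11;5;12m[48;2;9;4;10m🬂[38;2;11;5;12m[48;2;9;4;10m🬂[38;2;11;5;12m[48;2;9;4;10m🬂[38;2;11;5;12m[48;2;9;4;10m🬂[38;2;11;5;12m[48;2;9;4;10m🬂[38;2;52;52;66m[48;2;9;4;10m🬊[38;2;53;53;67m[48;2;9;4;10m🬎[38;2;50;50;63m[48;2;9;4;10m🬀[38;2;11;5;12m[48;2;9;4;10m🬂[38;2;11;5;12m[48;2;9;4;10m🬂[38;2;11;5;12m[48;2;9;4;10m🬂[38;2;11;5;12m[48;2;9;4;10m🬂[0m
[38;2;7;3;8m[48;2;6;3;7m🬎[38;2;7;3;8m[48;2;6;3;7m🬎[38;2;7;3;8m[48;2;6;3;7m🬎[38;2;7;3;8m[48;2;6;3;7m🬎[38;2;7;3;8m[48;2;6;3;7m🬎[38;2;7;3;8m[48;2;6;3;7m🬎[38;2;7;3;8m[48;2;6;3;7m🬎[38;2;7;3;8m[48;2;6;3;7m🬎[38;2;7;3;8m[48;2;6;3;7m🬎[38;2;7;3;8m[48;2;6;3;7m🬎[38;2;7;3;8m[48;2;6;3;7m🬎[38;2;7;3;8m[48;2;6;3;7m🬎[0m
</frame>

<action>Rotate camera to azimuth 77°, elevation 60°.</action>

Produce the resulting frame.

<frame>
[38;2;26;10;27m[48;2;23;9;24m🬂[38;2;26;10;27m[48;2;23;9;24m🬂[38;2;26;10;27m[48;2;23;9;24m🬂[38;2;26;10;27m[48;2;23;9;24m🬂[38;2;26;10;27m[48;2;23;9;24m🬂[38;2;25;9;26m[48;2;74;74;93m🬎[38;2;25;9;26m[48;2;74;74;93m🬎[38;2;74;74;93m[48;2;24;9;25m🬏[38;2;26;10;27m[48;2;23;9;24m🬂[38;2;26;10;27m[48;2;23;9;24m🬂[38;2;26;10;27m[48;2;23;9;24m🬂[38;2;26;10;27m[48;2;23;9;24m🬂[0m
[38;2;21;8;22m[48;2;20;7;21m🬎[38;2;21;8;22m[48;2;20;7;21m🬎[38;2;21;8;22m[48;2;20;7;21m🬎[38;2;21;7;22m[48;2;74;74;93m🬝[38;2;74;74;93m[48;2;74;74;93m [38;2;74;74;93m[48;2;74;74;93m [38;2;74;74;93m[48;2;74;74;93m [38;2;74;74;93m[48;2;74;74;93m [38;2;74;74;93m[48;2;21;8;22m🬲[38;2;21;8;22m[48;2;20;7;21m🬎[38;2;21;8;22m[48;2;20;7;21m🬎[38;2;21;8;22m[48;2;20;7;21m🬎[0m
[38;2;17;7;18m[48;2;16;6;17m🬎[38;2;17;7;18m[48;2;16;6;17m🬎[38;2;17;7;18m[48;2;16;6;17m🬎[38;2;74;74;93m[48;2;16;6;17m🬉[38;2;74;74;93m[48;2;74;74;93m [38;2;74;74;93m[48;2;74;74;93m [38;2;74;74;93m[48;2;74;74;93m [38;2;74;74;93m[48;2;74;74;93m [38;2;74;74;93m[48;2;16;6;17m🬝[38;2;17;7;18m[48;2;16;6;17m🬎[38;2;17;7;18m[48;2;16;6;17m🬎[38;2;17;7;18m[48;2;16;6;17m🬎[0m
[38;2;15;6;16m[48;2;13;5;14m🬂[38;2;15;6;16m[48;2;13;5;14m🬂[38;2;15;6;16m[48;2;13;5;14m🬂[38;2;15;6;16m[48;2;13;5;14m🬂[38;2;74;74;93m[48;2;24;20;29m🬁[38;2;74;74;93m[48;2;44;44;56m🬂[38;2;74;74;93m[48;2;51;51;64m🬂[38;2;74;74;93m[48;2;53;53;67m🬂[38;2;51;51;65m[48;2;13;5;14m🬀[38;2;15;6;16m[48;2;13;5;14m🬂[38;2;15;6;16m[48;2;13;5;14m🬂[38;2;15;6;16m[48;2;13;5;14m🬂[0m
[38;2;11;5;12m[48;2;9;4;10m🬂[38;2;11;5;12m[48;2;9;4;10m🬂[38;2;11;5;12m[48;2;9;4;10m🬂[38;2;11;5;12m[48;2;9;4;10m🬂[38;2;25;25;31m[48;2;9;4;10m🬁[38;2;42;42;53m[48;2;9;4;10m🬬[38;2;50;50;63m[48;2;53;53;67m▌[38;2;52;52;66m[48;2;9;4;10m🬆[38;2;11;5;12m[48;2;9;4;10m🬂[38;2;11;5;12m[48;2;9;4;10m🬂[38;2;11;5;12m[48;2;9;4;10m🬂[38;2;11;5;12m[48;2;9;4;10m🬂[0m
[38;2;7;3;8m[48;2;6;3;7m🬎[38;2;7;3;8m[48;2;6;3;7m🬎[38;2;7;3;8m[48;2;6;3;7m🬎[38;2;7;3;8m[48;2;6;3;7m🬎[38;2;7;3;8m[48;2;6;3;7m🬎[38;2;7;3;8m[48;2;6;3;7m🬎[38;2;7;3;8m[48;2;6;3;7m🬎[38;2;7;3;8m[48;2;6;3;7m🬎[38;2;7;3;8m[48;2;6;3;7m🬎[38;2;7;3;8m[48;2;6;3;7m🬎[38;2;7;3;8m[48;2;6;3;7m🬎[38;2;7;3;8m[48;2;6;3;7m🬎[0m
</frame>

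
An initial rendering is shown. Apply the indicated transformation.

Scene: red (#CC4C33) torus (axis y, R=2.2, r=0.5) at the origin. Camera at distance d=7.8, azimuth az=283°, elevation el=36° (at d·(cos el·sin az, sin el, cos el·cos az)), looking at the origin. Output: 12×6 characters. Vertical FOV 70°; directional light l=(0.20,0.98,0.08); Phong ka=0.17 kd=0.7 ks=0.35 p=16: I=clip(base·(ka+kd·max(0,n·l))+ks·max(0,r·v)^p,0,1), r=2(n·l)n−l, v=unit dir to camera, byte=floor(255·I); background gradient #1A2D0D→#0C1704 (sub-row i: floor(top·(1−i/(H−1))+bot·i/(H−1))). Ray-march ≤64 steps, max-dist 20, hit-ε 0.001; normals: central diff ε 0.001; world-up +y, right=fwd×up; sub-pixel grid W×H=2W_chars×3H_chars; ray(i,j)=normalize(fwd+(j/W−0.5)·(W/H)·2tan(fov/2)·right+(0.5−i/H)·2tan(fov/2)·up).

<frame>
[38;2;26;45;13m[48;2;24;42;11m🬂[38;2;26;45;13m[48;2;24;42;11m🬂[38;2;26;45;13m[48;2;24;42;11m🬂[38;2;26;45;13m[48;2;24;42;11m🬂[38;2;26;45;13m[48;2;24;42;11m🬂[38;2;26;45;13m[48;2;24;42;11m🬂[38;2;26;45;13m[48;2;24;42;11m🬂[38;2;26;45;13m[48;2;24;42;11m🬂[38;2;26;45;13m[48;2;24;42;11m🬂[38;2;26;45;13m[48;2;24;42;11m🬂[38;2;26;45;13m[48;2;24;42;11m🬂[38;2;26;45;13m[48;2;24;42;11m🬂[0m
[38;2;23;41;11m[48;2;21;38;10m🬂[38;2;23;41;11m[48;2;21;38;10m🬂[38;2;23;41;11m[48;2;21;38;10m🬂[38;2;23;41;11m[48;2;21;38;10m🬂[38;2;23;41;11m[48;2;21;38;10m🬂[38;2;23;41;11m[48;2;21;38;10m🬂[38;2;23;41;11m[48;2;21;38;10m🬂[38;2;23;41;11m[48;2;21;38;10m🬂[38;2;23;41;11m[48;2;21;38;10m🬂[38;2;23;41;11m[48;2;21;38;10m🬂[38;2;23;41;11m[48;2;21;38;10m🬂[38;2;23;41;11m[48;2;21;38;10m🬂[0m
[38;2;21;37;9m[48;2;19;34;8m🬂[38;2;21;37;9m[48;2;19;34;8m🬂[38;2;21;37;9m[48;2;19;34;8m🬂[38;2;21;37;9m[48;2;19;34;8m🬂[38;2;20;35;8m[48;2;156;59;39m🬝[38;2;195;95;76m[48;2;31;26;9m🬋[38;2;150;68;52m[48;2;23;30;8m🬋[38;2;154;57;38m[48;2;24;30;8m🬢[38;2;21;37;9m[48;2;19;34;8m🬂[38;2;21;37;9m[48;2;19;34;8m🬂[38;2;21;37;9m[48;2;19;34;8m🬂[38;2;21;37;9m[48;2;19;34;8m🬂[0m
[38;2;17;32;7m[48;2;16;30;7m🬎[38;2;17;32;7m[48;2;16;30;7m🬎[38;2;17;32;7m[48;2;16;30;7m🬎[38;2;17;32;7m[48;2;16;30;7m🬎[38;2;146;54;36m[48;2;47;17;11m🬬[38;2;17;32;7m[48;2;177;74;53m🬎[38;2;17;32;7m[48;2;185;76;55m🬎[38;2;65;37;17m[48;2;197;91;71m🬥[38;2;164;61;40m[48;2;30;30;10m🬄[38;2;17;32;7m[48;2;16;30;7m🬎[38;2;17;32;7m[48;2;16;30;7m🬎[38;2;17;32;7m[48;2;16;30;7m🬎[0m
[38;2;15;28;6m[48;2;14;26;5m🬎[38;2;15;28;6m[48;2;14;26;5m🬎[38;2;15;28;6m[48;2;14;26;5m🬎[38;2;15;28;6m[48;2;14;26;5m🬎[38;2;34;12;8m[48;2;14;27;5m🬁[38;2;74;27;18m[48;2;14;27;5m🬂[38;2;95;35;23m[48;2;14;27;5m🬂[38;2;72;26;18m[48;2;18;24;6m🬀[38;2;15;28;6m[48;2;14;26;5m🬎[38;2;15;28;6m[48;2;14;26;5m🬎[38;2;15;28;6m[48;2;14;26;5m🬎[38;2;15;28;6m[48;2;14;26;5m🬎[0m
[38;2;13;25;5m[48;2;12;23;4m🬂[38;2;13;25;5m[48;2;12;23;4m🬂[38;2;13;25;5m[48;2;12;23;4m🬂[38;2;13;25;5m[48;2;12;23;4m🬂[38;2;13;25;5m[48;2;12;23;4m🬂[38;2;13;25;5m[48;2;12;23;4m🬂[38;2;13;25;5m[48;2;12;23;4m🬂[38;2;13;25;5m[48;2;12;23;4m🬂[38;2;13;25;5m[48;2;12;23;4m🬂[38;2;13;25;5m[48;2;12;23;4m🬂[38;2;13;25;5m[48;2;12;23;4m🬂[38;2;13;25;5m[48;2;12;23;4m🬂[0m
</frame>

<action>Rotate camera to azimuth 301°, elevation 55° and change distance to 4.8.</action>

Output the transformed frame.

<frame>
[38;2;26;45;13m[48;2;24;42;11m🬂[38;2;26;45;13m[48;2;24;42;11m🬂[38;2;26;45;13m[48;2;24;42;11m🬂[38;2;26;45;13m[48;2;24;42;11m🬂[38;2;26;45;13m[48;2;24;42;11m🬂[38;2;26;45;13m[48;2;24;42;11m🬂[38;2;26;45;13m[48;2;24;42;11m🬂[38;2;26;45;13m[48;2;24;42;11m🬂[38;2;26;45;13m[48;2;24;42;11m🬂[38;2;26;45;13m[48;2;24;42;11m🬂[38;2;26;45;13m[48;2;24;42;11m🬂[38;2;26;45;13m[48;2;24;42;11m🬂[0m
[38;2;23;41;11m[48;2;21;38;10m🬂[38;2;23;41;11m[48;2;21;38;10m🬂[38;2;23;41;11m[48;2;21;38;10m🬂[38;2;23;41;11m[48;2;21;38;10m🬂[38;2;22;40;10m[48;2;166;65;45m🬎[38;2;46;43;16m[48;2;234;137;118m🬬[38;2;22;40;10m[48;2;127;48;32m🬎[38;2;22;40;10m[48;2;173;75;56m🬎[38;2;169;63;42m[48;2;22;39;10m🬏[38;2;23;41;11m[48;2;21;38;10m🬂[38;2;23;41;11m[48;2;21;38;10m🬂[38;2;23;41;11m[48;2;21;38;10m🬂[0m
[38;2;21;37;9m[48;2;19;34;8m🬂[38;2;21;37;9m[48;2;19;34;8m🬂[38;2;20;35;8m[48;2;138;51;34m🬝[38;2;21;37;9m[48;2;172;68;48m🬀[38;2;216;115;95m[48;2;64;28;16m🬀[38;2;68;25;17m[48;2;22;30;8m🬀[38;2;34;12;8m[48;2;19;34;8m🬂[38;2;93;34;23m[48;2;27;26;8m🬁[38;2;143;53;36m[48;2;54;20;13m🬨[38;2;20;36;9m[48;2;173;67;46m🬊[38;2;21;37;9m[48;2;19;34;8m🬂[38;2;21;37;9m[48;2;19;34;8m🬂[0m
[38;2;17;32;7m[48;2;16;30;7m🬎[38;2;17;32;7m[48;2;16;30;7m🬎[38;2;164;61;40m[48;2;17;31;7m▐[38;2;180;70;49m[48;2;133;49;33m▌[38;2;17;32;7m[48;2;16;30;7m🬎[38;2;17;32;7m[48;2;16;30;7m🬎[38;2;17;32;7m[48;2;16;30;7m🬎[38;2;17;32;7m[48;2;16;30;7m🬎[38;2;17;31;7m[48;2;95;35;23m▌[38;2;157;59;40m[48;2;174;66;45m🬄[38;2;17;32;7m[48;2;16;30;7m🬎[38;2;17;32;7m[48;2;16;30;7m🬎[0m
[38;2;15;28;6m[48;2;14;26;5m🬎[38;2;15;28;6m[48;2;14;26;5m🬎[38;2;134;50;33m[48;2;14;27;5m🬉[38;2;173;66;45m[48;2;138;51;34m🬬[38;2;16;29;6m[48;2;161;62;43m🬁[38;2;15;28;6m[48;2;165;61;41m🬎[38;2;15;28;6m[48;2;156;57;38m🬎[38;2;15;28;6m[48;2;154;57;39m🬆[38;2;135;50;33m[48;2;210;101;80m🬆[38;2;170;68;48m[48;2;14;26;5m🬝[38;2;15;28;6m[48;2;14;26;5m🬎[38;2;15;28;6m[48;2;14;26;5m🬎[0m
[38;2;13;25;5m[48;2;12;23;4m🬂[38;2;13;25;5m[48;2;12;23;4m🬂[38;2;13;25;5m[48;2;12;23;4m🬂[38;2;107;39;26m[48;2;24;23;6m🬂[38;2;147;56;38m[48;2;40;24;10m🬎[38;2;218;109;87m[48;2;130;48;32m🬂[38;2;230;119;98m[48;2;139;52;34m🬂[38;2;240;138;116m[48;2;123;45;30m🬂[38;2;148;55;37m[48;2;35;25;9m🬆[38;2;104;39;26m[48;2;12;23;4m🬀[38;2;13;25;5m[48;2;12;23;4m🬂[38;2;13;25;5m[48;2;12;23;4m🬂[0m
</frame>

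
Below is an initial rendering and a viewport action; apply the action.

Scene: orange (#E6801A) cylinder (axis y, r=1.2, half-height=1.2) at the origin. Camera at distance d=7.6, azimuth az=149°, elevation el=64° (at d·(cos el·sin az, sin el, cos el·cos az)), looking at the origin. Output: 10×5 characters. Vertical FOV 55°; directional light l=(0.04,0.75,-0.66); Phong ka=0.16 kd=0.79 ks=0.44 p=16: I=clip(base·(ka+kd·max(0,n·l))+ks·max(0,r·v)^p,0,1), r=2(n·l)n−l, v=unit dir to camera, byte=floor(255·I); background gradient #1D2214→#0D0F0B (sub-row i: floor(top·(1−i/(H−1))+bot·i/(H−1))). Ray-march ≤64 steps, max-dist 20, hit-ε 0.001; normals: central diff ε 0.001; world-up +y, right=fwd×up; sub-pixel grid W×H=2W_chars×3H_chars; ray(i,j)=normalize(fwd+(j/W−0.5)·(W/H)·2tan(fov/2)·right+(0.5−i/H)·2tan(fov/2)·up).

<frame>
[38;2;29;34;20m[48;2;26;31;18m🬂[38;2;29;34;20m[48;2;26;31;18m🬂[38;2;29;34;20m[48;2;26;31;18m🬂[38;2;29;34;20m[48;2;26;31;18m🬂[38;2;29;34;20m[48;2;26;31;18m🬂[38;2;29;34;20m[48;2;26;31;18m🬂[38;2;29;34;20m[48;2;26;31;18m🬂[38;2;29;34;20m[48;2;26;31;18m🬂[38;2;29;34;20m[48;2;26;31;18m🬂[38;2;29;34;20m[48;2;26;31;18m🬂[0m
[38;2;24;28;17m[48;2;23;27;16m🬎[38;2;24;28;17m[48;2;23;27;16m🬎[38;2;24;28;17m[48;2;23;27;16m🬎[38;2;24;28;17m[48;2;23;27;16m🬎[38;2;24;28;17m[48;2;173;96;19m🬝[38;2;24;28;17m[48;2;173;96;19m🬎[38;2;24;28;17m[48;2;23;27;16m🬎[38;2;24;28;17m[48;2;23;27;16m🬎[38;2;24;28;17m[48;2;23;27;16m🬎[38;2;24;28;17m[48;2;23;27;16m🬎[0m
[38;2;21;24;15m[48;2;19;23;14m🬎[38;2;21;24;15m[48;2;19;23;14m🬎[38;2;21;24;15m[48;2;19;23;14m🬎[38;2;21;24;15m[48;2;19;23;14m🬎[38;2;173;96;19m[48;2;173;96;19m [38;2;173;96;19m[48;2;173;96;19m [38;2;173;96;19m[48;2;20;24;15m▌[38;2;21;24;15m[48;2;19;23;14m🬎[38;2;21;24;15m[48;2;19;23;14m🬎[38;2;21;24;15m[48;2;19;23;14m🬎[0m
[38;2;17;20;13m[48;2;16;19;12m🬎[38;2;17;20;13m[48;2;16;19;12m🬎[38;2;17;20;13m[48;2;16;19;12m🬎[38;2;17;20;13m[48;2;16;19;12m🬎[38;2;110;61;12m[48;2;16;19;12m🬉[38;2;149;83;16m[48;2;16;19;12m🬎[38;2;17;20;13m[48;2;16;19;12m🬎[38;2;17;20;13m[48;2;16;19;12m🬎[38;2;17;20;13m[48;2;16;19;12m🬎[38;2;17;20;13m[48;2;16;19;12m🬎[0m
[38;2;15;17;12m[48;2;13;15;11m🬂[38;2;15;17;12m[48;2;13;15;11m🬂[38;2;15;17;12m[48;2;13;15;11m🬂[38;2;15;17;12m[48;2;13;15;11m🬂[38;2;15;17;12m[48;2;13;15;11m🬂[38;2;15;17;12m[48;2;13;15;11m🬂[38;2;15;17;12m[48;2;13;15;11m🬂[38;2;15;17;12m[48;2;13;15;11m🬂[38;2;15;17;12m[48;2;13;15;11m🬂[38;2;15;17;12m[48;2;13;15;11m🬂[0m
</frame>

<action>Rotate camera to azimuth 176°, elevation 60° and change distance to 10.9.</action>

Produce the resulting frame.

<frame>
[38;2;29;34;20m[48;2;26;31;18m🬂[38;2;29;34;20m[48;2;26;31;18m🬂[38;2;29;34;20m[48;2;26;31;18m🬂[38;2;29;34;20m[48;2;26;31;18m🬂[38;2;29;34;20m[48;2;26;31;18m🬂[38;2;29;34;20m[48;2;26;31;18m🬂[38;2;29;34;20m[48;2;26;31;18m🬂[38;2;29;34;20m[48;2;26;31;18m🬂[38;2;29;34;20m[48;2;26;31;18m🬂[38;2;29;34;20m[48;2;26;31;18m🬂[0m
[38;2;24;28;17m[48;2;23;27;16m🬎[38;2;24;28;17m[48;2;23;27;16m🬎[38;2;24;28;17m[48;2;23;27;16m🬎[38;2;24;28;17m[48;2;23;27;16m🬎[38;2;24;28;17m[48;2;23;27;16m🬎[38;2;24;28;17m[48;2;23;27;16m🬎[38;2;24;28;17m[48;2;23;27;16m🬎[38;2;24;28;17m[48;2;23;27;16m🬎[38;2;24;28;17m[48;2;23;27;16m🬎[38;2;24;28;17m[48;2;23;27;16m🬎[0m
[38;2;21;24;15m[48;2;19;23;14m🬎[38;2;21;24;15m[48;2;19;23;14m🬎[38;2;21;24;15m[48;2;19;23;14m🬎[38;2;21;24;15m[48;2;19;23;14m🬎[38;2;160;89;17m[48;2;20;24;15m▐[38;2;173;96;19m[48;2;137;76;15m🬝[38;2;21;24;15m[48;2;19;23;14m🬎[38;2;21;24;15m[48;2;19;23;14m🬎[38;2;21;24;15m[48;2;19;23;14m🬎[38;2;21;24;15m[48;2;19;23;14m🬎[0m
[38;2;17;20;13m[48;2;16;19;12m🬎[38;2;17;20;13m[48;2;16;19;12m🬎[38;2;17;20;13m[48;2;16;19;12m🬎[38;2;17;20;13m[48;2;16;19;12m🬎[38;2;128;71;14m[48;2;16;19;12m🬁[38;2;142;79;15m[48;2;16;19;12m🬂[38;2;17;20;13m[48;2;16;19;12m🬎[38;2;17;20;13m[48;2;16;19;12m🬎[38;2;17;20;13m[48;2;16;19;12m🬎[38;2;17;20;13m[48;2;16;19;12m🬎[0m
[38;2;15;17;12m[48;2;13;15;11m🬂[38;2;15;17;12m[48;2;13;15;11m🬂[38;2;15;17;12m[48;2;13;15;11m🬂[38;2;15;17;12m[48;2;13;15;11m🬂[38;2;15;17;12m[48;2;13;15;11m🬂[38;2;15;17;12m[48;2;13;15;11m🬂[38;2;15;17;12m[48;2;13;15;11m🬂[38;2;15;17;12m[48;2;13;15;11m🬂[38;2;15;17;12m[48;2;13;15;11m🬂[38;2;15;17;12m[48;2;13;15;11m🬂[0m
</frame>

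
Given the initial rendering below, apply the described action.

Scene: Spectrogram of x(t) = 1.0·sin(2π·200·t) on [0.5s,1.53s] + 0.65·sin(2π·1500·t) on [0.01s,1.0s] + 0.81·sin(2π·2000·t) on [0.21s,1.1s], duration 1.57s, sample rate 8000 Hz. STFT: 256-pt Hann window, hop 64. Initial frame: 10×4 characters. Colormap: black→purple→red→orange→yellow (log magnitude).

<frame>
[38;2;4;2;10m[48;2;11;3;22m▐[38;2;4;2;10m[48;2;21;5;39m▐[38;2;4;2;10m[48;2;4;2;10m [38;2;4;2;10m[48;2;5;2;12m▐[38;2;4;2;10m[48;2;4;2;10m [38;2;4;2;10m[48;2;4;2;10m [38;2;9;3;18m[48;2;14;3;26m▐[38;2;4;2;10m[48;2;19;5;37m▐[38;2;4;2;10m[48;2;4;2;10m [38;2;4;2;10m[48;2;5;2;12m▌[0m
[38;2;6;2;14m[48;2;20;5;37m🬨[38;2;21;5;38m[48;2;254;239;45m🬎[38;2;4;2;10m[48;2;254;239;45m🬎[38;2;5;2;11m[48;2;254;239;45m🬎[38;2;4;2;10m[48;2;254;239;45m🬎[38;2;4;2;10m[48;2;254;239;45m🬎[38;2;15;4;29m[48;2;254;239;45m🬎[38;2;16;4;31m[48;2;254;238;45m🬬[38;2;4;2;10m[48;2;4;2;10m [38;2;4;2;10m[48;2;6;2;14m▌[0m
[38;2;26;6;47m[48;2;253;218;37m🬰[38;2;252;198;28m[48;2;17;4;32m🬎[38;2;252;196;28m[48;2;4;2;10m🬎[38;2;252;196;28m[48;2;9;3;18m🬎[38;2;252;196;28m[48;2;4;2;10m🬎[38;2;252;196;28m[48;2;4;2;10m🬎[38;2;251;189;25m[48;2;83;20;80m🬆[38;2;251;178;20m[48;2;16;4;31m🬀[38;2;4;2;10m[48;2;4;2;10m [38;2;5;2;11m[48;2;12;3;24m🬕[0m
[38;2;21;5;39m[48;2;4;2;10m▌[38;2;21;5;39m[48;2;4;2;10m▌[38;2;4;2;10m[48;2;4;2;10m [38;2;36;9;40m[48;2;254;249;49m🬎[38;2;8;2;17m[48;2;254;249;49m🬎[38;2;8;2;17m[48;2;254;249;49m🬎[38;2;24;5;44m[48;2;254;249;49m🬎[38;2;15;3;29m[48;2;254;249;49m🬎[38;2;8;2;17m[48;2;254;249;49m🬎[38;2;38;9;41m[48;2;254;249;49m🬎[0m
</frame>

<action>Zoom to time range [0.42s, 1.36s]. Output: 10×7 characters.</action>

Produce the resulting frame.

<frame>
[38;2;4;2;10m[48;2;5;2;13m▌[38;2;4;2;10m[48;2;4;2;10m [38;2;4;2;10m[48;2;4;2;10m [38;2;4;2;10m[48;2;4;2;10m [38;2;4;2;10m[48;2;4;2;10m [38;2;4;2;10m[48;2;4;2;10m [38;2;4;2;10m[48;2;12;3;23m▐[38;2;12;3;24m[48;2;20;5;37m▐[38;2;4;2;10m[48;2;4;2;10m [38;2;4;2;10m[48;2;4;2;10m [0m
[38;2;4;2;10m[48;2;5;2;13m▌[38;2;4;2;10m[48;2;4;2;10m [38;2;4;2;10m[48;2;4;2;10m [38;2;4;2;10m[48;2;4;2;10m [38;2;4;2;10m[48;2;4;2;10m [38;2;4;2;10m[48;2;4;2;10m [38;2;4;2;10m[48;2;13;3;26m▐[38;2;15;4;29m[48;2;24;5;44m▐[38;2;4;2;10m[48;2;4;2;10m [38;2;4;2;10m[48;2;4;2;10m [0m
[38;2;4;2;10m[48;2;6;2;13m▌[38;2;4;2;10m[48;2;4;2;10m [38;2;4;2;10m[48;2;4;2;10m [38;2;4;2;10m[48;2;4;2;10m [38;2;4;2;10m[48;2;4;2;10m [38;2;4;2;10m[48;2;4;2;10m [38;2;4;2;10m[48;2;17;4;32m▐[38;2;26;6;47m[48;2;44;10;76m🬨[38;2;4;2;10m[48;2;4;2;10m [38;2;4;2;10m[48;2;4;2;10m [0m
[38;2;5;2;13m[48;2;254;239;45m🬰[38;2;4;2;11m[48;2;254;239;45m🬰[38;2;4;2;11m[48;2;254;239;45m🬰[38;2;4;2;11m[48;2;254;239;45m🬰[38;2;4;2;11m[48;2;254;239;45m🬰[38;2;4;2;11m[48;2;254;239;45m🬰[38;2;20;5;37m[48;2;254;239;45m🬰[38;2;121;30;84m[48;2;254;239;45m🬸[38;2;4;2;10m[48;2;4;2;10m [38;2;4;2;10m[48;2;4;2;10m [0m
[38;2;251;186;24m[48;2;8;2;17m🬎[38;2;251;186;24m[48;2;4;2;10m🬎[38;2;251;186;24m[48;2;4;2;10m🬎[38;2;251;186;24m[48;2;4;2;10m🬎[38;2;251;186;24m[48;2;4;2;10m🬎[38;2;251;186;24m[48;2;4;2;10m🬎[38;2;18;5;29m[48;2;251;188;24m🬷[38;2;44;10;76m[48;2;26;6;47m🬄[38;2;4;2;10m[48;2;4;2;10m [38;2;4;2;10m[48;2;4;2;10m [0m
[38;2;7;2;15m[48;2;26;6;48m🬕[38;2;4;2;10m[48;2;4;2;10m [38;2;4;2;10m[48;2;4;2;10m [38;2;4;2;10m[48;2;4;2;10m [38;2;4;2;10m[48;2;4;2;10m [38;2;4;2;10m[48;2;4;2;10m [38;2;30;7;54m[48;2;4;2;10m▌[38;2;24;5;44m[48;2;15;4;29m▌[38;2;4;2;10m[48;2;4;2;10m [38;2;4;2;10m[48;2;4;2;10m [0m
[38;2;19;5;29m[48;2;254;243;46m🬕[38;2;7;2;15m[48;2;254;243;46m🬂[38;2;7;2;15m[48;2;254;243;46m🬂[38;2;7;2;15m[48;2;254;243;46m🬂[38;2;7;2;15m[48;2;254;243;46m🬂[38;2;7;2;15m[48;2;254;243;46m🬂[38;2;15;4;28m[48;2;254;243;46m🬂[38;2;18;4;34m[48;2;254;243;46m🬂[38;2;7;2;15m[48;2;254;243;46m🬂[38;2;7;2;15m[48;2;254;243;46m🬂[0m
</frame>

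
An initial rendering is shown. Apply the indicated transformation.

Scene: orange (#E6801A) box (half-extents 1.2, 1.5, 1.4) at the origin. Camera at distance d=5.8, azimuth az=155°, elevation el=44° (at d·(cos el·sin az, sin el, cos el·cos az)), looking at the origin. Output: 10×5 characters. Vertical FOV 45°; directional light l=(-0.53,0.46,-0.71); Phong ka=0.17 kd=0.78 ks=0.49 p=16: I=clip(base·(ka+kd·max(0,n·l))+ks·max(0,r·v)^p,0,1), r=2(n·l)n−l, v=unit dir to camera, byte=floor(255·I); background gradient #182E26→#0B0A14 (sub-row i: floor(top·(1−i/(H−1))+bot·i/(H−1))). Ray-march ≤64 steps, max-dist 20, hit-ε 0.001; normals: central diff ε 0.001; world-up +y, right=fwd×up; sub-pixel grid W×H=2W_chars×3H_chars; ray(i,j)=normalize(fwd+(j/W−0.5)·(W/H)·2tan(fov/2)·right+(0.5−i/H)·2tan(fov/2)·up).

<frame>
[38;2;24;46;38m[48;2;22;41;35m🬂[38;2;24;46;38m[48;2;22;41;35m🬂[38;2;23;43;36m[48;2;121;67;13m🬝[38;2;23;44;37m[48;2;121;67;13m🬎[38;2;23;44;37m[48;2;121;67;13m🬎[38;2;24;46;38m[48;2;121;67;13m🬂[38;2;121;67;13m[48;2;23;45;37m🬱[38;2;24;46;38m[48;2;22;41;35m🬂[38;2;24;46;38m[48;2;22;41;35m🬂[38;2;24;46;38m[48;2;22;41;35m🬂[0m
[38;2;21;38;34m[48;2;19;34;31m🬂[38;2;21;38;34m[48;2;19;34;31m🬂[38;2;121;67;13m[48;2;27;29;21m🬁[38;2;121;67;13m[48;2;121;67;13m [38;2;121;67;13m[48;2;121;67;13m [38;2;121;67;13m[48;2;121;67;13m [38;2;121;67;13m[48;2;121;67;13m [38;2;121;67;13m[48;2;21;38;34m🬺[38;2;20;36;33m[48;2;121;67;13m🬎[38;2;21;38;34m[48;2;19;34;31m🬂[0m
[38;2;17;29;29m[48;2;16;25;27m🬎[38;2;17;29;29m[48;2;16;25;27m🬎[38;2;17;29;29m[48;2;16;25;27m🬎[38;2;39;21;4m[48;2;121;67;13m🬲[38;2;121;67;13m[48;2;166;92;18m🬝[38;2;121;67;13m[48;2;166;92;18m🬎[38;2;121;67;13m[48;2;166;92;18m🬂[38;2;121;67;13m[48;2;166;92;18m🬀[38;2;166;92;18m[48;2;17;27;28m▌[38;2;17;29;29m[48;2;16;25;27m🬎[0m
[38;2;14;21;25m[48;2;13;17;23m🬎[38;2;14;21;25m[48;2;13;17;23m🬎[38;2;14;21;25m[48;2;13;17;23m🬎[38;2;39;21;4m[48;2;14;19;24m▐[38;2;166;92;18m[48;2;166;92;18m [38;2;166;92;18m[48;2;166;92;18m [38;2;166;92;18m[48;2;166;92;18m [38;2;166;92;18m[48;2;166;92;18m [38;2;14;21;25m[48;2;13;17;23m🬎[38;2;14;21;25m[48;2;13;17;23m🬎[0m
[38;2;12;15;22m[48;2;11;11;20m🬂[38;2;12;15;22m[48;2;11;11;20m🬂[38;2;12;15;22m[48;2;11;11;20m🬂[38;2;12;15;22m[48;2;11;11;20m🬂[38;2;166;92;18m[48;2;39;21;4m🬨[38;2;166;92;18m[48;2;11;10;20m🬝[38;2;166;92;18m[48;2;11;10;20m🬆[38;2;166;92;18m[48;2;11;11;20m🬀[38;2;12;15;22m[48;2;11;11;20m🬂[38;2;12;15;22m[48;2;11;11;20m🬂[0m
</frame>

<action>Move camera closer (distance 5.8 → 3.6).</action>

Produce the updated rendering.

<frame>
[38;2;121;67;13m[48;2;22;42;36m🬉[38;2;121;67;13m[48;2;121;67;13m [38;2;121;67;13m[48;2;121;67;13m [38;2;121;67;13m[48;2;121;67;13m [38;2;121;67;13m[48;2;121;67;13m [38;2;121;67;13m[48;2;121;67;13m [38;2;121;67;13m[48;2;121;67;13m [38;2;121;67;13m[48;2;121;67;13m [38;2;121;67;13m[48;2;121;67;13m [38;2;121;67;13m[48;2;121;67;13m [0m
[38;2;21;38;34m[48;2;19;34;31m🬂[38;2;121;67;13m[48;2;121;67;13m [38;2;121;67;13m[48;2;121;67;13m [38;2;121;67;13m[48;2;121;67;13m [38;2;121;67;13m[48;2;121;67;13m [38;2;121;67;13m[48;2;121;67;13m [38;2;121;67;13m[48;2;121;67;13m [38;2;121;67;13m[48;2;121;67;13m [38;2;121;67;13m[48;2;121;67;13m [38;2;121;67;13m[48;2;166;92;18m🬎[0m
[38;2;17;29;29m[48;2;16;25;27m🬎[38;2;121;67;13m[48;2;17;27;28m▐[38;2;121;67;13m[48;2;121;67;13m [38;2;121;67;13m[48;2;121;67;13m [38;2;121;67;13m[48;2;166;92;18m🬝[38;2;121;67;13m[48;2;166;92;18m🬎[38;2;121;67;13m[48;2;166;92;18m🬂[38;2;121;67;13m[48;2;166;92;18m🬀[38;2;166;92;18m[48;2;166;92;18m [38;2;166;92;18m[48;2;166;92;18m [0m
[38;2;14;21;25m[48;2;13;17;23m🬎[38;2;121;67;13m[48;2;13;19;24m🬁[38;2;121;67;13m[48;2;166;92;18m🬂[38;2;166;92;18m[48;2;166;92;18m [38;2;166;92;18m[48;2;166;92;18m [38;2;166;92;18m[48;2;166;92;18m [38;2;166;92;18m[48;2;166;92;18m [38;2;166;92;18m[48;2;166;92;18m [38;2;166;92;18m[48;2;166;92;18m [38;2;166;92;18m[48;2;166;92;18m [0m
[38;2;12;15;22m[48;2;11;11;20m🬂[38;2;12;15;22m[48;2;11;11;20m🬂[38;2;166;92;18m[48;2;11;11;20m🬨[38;2;166;92;18m[48;2;166;92;18m [38;2;166;92;18m[48;2;166;92;18m [38;2;166;92;18m[48;2;166;92;18m [38;2;166;92;18m[48;2;166;92;18m [38;2;166;92;18m[48;2;166;92;18m [38;2;166;92;18m[48;2;166;92;18m [38;2;166;92;18m[48;2;11;10;20m🬆[0m
</frame>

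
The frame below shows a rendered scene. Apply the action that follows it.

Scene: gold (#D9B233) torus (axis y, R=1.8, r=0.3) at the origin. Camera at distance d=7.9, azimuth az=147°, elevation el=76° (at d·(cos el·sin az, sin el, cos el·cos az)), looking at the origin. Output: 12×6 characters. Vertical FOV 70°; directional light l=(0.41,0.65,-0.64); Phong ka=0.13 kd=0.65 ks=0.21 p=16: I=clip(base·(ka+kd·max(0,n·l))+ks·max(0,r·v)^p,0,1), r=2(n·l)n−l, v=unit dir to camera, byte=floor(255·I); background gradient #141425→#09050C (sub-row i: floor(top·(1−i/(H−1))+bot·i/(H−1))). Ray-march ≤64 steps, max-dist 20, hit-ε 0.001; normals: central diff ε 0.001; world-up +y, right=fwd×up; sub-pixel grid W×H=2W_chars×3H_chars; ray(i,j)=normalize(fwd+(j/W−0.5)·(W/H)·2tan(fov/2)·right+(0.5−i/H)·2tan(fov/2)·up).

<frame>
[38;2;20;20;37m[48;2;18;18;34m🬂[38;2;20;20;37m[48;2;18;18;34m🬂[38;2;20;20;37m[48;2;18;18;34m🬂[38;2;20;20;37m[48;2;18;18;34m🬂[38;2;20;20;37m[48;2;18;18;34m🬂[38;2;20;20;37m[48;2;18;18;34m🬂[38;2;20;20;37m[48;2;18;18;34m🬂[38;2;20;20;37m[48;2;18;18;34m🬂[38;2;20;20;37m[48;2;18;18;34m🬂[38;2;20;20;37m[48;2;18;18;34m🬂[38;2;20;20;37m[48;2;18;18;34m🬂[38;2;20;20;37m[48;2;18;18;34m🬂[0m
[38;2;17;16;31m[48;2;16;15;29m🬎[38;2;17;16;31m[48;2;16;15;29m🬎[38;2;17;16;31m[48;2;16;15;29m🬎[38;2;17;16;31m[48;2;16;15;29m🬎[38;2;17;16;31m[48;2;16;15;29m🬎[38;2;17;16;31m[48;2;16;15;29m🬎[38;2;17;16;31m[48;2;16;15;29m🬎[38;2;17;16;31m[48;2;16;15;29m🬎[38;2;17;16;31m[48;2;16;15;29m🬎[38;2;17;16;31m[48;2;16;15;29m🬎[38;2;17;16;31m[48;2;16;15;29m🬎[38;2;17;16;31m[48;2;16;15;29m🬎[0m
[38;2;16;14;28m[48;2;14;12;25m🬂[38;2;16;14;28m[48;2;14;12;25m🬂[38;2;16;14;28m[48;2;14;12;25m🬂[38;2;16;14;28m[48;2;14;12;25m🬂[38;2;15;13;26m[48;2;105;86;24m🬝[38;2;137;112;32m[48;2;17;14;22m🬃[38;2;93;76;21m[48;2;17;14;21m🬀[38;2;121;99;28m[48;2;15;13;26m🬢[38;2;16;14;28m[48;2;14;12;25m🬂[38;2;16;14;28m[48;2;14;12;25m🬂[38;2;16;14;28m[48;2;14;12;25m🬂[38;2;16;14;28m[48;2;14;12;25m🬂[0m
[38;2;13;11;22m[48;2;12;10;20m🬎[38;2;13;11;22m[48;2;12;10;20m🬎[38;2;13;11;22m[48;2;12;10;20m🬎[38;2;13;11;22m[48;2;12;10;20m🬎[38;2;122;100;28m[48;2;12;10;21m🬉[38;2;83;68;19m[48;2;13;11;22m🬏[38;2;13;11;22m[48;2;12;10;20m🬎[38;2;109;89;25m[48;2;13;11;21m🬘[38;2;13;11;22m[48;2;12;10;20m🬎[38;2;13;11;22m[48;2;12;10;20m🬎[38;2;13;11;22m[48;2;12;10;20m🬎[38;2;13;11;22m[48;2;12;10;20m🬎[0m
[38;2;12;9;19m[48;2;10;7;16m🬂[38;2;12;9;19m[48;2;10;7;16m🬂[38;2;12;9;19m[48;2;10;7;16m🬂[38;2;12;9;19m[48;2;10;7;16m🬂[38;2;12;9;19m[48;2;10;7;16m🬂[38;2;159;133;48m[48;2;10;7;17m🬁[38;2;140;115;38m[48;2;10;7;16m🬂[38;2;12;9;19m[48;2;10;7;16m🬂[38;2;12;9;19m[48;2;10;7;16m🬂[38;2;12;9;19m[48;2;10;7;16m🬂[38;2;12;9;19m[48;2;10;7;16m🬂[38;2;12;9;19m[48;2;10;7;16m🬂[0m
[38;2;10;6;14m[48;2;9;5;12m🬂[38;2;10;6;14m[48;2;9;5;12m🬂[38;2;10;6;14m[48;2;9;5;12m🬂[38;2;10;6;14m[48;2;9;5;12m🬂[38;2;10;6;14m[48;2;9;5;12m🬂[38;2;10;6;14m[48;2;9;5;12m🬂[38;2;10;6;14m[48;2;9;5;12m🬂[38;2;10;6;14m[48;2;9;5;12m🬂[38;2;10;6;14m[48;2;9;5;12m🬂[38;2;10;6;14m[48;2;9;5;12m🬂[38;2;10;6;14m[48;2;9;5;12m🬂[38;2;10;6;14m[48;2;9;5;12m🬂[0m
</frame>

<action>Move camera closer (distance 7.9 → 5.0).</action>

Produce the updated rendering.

<frame>
[38;2;20;20;37m[48;2;18;18;34m🬂[38;2;20;20;37m[48;2;18;18;34m🬂[38;2;20;20;37m[48;2;18;18;34m🬂[38;2;20;20;37m[48;2;18;18;34m🬂[38;2;20;20;37m[48;2;18;18;34m🬂[38;2;20;20;37m[48;2;18;18;34m🬂[38;2;20;20;37m[48;2;18;18;34m🬂[38;2;20;20;37m[48;2;18;18;34m🬂[38;2;20;20;37m[48;2;18;18;34m🬂[38;2;20;20;37m[48;2;18;18;34m🬂[38;2;20;20;37m[48;2;18;18;34m🬂[38;2;20;20;37m[48;2;18;18;34m🬂[0m
[38;2;17;16;31m[48;2;16;15;29m🬎[38;2;17;16;31m[48;2;16;15;29m🬎[38;2;17;16;31m[48;2;16;15;29m🬎[38;2;17;16;31m[48;2;16;15;29m🬎[38;2;17;16;31m[48;2;30;25;7m🬝[38;2;17;16;31m[48;2;158;132;45m🬎[38;2;17;16;31m[48;2;201;171;75m🬎[38;2;20;18;26m[48;2;134;110;31m🬬[38;2;17;16;31m[48;2;16;15;29m🬎[38;2;17;16;31m[48;2;16;15;29m🬎[38;2;17;16;31m[48;2;16;15;29m🬎[38;2;17;16;31m[48;2;16;15;29m🬎[0m
[38;2;16;14;28m[48;2;14;12;25m🬂[38;2;16;14;28m[48;2;14;12;25m🬂[38;2;16;14;28m[48;2;14;12;25m🬂[38;2;15;13;26m[48;2;109;89;25m🬝[38;2;115;94;26m[48;2;37;31;19m🬕[38;2;128;105;30m[48;2;14;12;26m🬀[38;2;16;14;28m[48;2;14;12;25m🬂[38;2;136;112;32m[48;2;25;21;22m🬂[38;2;106;87;24m[48;2;15;13;27m🬲[38;2;16;14;28m[48;2;14;12;25m🬂[38;2;16;14;28m[48;2;14;12;25m🬂[38;2;16;14;28m[48;2;14;12;25m🬂[0m
[38;2;13;11;22m[48;2;12;10;20m🬎[38;2;13;11;22m[48;2;12;10;20m🬎[38;2;13;11;22m[48;2;12;10;20m🬎[38;2;13;11;21m[48;2;123;101;28m▌[38;2;60;49;14m[48;2;13;11;21m▌[38;2;13;11;22m[48;2;12;10;20m🬎[38;2;13;11;22m[48;2;12;10;20m🬎[38;2;13;11;22m[48;2;12;10;20m🬎[38;2;59;48;13m[48;2;123;101;28m▌[38;2;13;11;22m[48;2;12;10;20m🬎[38;2;13;11;22m[48;2;12;10;20m🬎[38;2;13;11;22m[48;2;12;10;20m🬎[0m
[38;2;12;9;19m[48;2;10;7;16m🬂[38;2;12;9;19m[48;2;10;7;16m🬂[38;2;12;9;19m[48;2;10;7;16m🬂[38;2;12;9;19m[48;2;10;7;16m🬂[38;2;126;103;29m[48;2;16;12;12m🬌[38;2;24;19;13m[48;2;147;123;41m🬎[38;2;15;12;15m[48;2;122;100;29m🬎[38;2;142;118;39m[48;2;24;19;12m🬖[38;2;132;108;30m[48;2;10;7;17m🬄[38;2;12;9;19m[48;2;10;7;16m🬂[38;2;12;9;19m[48;2;10;7;16m🬂[38;2;12;9;19m[48;2;10;7;16m🬂[0m
[38;2;10;6;14m[48;2;9;5;12m🬂[38;2;10;6;14m[48;2;9;5;12m🬂[38;2;10;6;14m[48;2;9;5;12m🬂[38;2;10;6;14m[48;2;9;5;12m🬂[38;2;10;6;14m[48;2;9;5;12m🬂[38;2;10;6;14m[48;2;9;5;12m🬂[38;2;10;6;14m[48;2;9;5;12m🬂[38;2;10;6;14m[48;2;9;5;12m🬂[38;2;10;6;14m[48;2;9;5;12m🬂[38;2;10;6;14m[48;2;9;5;12m🬂[38;2;10;6;14m[48;2;9;5;12m🬂[38;2;10;6;14m[48;2;9;5;12m🬂[0m
</frame>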